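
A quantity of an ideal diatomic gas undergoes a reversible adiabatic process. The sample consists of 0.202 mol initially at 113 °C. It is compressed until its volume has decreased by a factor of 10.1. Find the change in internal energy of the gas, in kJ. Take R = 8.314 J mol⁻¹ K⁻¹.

Adiabatic: T₁V₁^(γ−1) = T₂V₂^(γ−1) ⇒ T₂ = T₁ (V₁/V₂)^(γ−1).
γ = 7/5 for a diatomic ideal gas, so γ−1 = 2/5.
T₁ = 113 °C = 386.1 K.
T₂ = 386.1 × 10.1^(2/5) = 973.8 K.
Q = 0, so ΔU = W_on_gas = nCᵥΔT with Cᵥ = R/(γ−1) = 20.79 J/(mol·K).
ΔU = 0.202 × 20.79 × (973.8 − 386.1) = 2467 J.

ΔU ≈ 2.47 kJ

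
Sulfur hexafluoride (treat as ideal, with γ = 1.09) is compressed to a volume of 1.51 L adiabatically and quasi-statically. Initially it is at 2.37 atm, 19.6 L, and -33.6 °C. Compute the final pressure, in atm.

Adiabatic: P₁V₁^γ = P₂V₂^γ ⇒ P₂ = P₁ (V₁/V₂)^γ.
P₂ = 2.37 × (19.6/1.51)^(1.09) = 38.75 atm.

P₂ ≈ 38.7 atm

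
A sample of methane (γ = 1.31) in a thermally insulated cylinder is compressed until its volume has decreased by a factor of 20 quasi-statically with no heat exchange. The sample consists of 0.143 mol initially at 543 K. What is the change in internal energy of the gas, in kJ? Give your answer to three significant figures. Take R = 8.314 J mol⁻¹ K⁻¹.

ΔU ≈ 3.19 kJ

For a reversible adiabat TV^(γ−1) is constant, so T₂ = T₁ (V₁/V₂)^(γ−1).
T₂ = 543 × 20^(0.31) = 1374 K.
Q = 0, so ΔU = W_on_gas = nCᵥΔT with Cᵥ = R/(γ−1) = 26.82 J/(mol·K).
ΔU = 0.143 × 26.82 × (1374 − 543) = 3189 J.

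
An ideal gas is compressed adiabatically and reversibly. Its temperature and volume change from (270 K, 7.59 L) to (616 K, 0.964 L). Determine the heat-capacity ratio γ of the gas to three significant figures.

γ ≈ 1.40

TV^(γ−1) = const ⇒ γ − 1 = ln(T₂/T₁) / ln(V₁/V₂).
γ = 1 + ln(616/270) / ln(7.59/0.964) = 1.4.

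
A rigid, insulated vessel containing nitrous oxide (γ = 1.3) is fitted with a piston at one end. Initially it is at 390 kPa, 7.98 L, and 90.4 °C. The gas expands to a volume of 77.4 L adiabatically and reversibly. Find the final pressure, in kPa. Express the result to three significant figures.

P₂ ≈ 20.3 kPa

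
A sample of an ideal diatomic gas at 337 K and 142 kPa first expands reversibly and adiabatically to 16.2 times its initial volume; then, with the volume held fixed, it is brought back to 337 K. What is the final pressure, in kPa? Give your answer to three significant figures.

P₃ ≈ 8.77 kPa

For a diatomic ideal gas γ = 7/5.
Adiabatic step (PV^γ = const): P₂ = 142×(1/16.2)^(7/5) = 2.877 kPa; T₂ = 337×(1/16.2)^(2/5) = 110.6 K.
Isochoric: P₃ = P₂(T₃/T₂) = 2.877 × (337/110.6) = 8.765 kPa.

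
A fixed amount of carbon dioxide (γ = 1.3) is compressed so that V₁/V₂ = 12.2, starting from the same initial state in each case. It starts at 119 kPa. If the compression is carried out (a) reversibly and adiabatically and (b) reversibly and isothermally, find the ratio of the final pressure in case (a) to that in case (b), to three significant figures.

P_adiabatic / P_isothermal ≈ 2.12

Isothermal: P_b = P₁(V₁/V₂) = 119×12.2.
Adiabatic: P_a = P₁(V₁/V₂)^γ = 119×12.2^(1.3).
P_a/P_b = (V₁/V₂)^(γ−1) = 12.2^(0.3) = 2.118.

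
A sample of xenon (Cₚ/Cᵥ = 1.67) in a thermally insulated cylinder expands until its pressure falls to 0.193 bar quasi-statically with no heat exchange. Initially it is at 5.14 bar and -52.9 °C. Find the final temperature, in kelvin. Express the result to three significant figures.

Adiabatic: T₂/T₁ = (P₂/P₁)^((γ−1)/γ).
T₁ = -52.9 °C = 220.2 K.
T₂ = 220.2 × (0.193/5.14)^(0.401) = 59.03 K.

T₂ ≈ 59.0 K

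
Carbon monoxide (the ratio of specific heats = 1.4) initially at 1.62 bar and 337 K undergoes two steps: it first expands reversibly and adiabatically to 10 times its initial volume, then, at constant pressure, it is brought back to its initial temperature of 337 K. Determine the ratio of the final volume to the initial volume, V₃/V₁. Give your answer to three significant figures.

V₃/V₁ ≈ 25.1

Adiabatic step: V₂/V₁ = 10; T₂ = T₁·(1/10)^(0.4) = 134.2 K.
Isobaric step: V₃/V₂ = T₃/T₂ = 337/134.2.
V₃/V₁ = (V₂/V₁)(V₃/V₂) = 10 × (337/134.2) = 25.12.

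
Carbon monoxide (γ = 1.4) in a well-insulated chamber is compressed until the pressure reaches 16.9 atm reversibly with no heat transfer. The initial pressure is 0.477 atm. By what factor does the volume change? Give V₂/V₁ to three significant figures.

V₂/V₁ ≈ 0.0782

From PV^γ = const, V₂/V₁ = (P₁/P₂)^(1/γ).
V₂/V₁ = (0.477/16.9)^(0.714) = 0.07822.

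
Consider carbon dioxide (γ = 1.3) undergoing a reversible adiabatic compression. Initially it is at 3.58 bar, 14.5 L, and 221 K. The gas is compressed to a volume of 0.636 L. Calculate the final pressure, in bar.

Since PV^γ is constant along a reversible adiabat, P₂ = P₁ (V₁/V₂)^γ.
P₂ = 3.58 × (14.5/0.636)^(1.3) = 208.5 bar.

P₂ ≈ 209 bar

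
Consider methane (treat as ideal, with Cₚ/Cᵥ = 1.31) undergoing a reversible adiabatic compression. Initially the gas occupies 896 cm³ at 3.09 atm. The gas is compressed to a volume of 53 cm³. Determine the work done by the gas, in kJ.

W ≈ -1.27 kJ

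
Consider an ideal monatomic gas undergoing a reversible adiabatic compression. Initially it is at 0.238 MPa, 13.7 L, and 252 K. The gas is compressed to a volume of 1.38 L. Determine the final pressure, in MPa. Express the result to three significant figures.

Adiabatic: P₁V₁^γ = P₂V₂^γ ⇒ P₂ = P₁ (V₁/V₂)^γ.
γ = 5/3 for a monatomic ideal gas.
P₂ = 0.238 × (13.7/1.38)^(5/3) = 10.91 MPa.

P₂ ≈ 10.9 MPa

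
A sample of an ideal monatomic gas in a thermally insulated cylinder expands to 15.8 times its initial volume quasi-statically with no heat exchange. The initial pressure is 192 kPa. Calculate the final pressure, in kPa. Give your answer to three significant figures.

Adiabatic: P₁V₁^γ = P₂V₂^γ ⇒ P₂ = P₁ (V₁/V₂)^γ.
For a monatomic ideal gas γ = 5/3.
P₂ = 192 × (1/15.8)^(5/3) = 1.93 kPa.

P₂ ≈ 1.93 kPa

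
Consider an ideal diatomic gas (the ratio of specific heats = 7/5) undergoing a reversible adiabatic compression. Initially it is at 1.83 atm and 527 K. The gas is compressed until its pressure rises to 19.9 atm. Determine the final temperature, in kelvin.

T₂ ≈ 1040 K

Adiabatic: T₂/T₁ = (P₂/P₁)^((γ−1)/γ).
T₂ = 527 × (19.9/1.83)^(2/7) = 1042 K.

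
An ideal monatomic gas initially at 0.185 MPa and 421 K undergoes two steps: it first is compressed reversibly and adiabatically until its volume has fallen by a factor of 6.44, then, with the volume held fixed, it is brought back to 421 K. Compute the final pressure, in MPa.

P₃ ≈ 1.19 MPa

For a monatomic ideal gas γ = 5/3.
Adiabatic step (PV^γ = const): P₂ = 0.185×6.44^(5/3) = 4.124 MPa; T₂ = 421×6.44^(2/3) = 1457 K.
Isochoric: P₃ = P₂(T₃/T₂) = 4.124 × (421/1457) = 1.191 MPa.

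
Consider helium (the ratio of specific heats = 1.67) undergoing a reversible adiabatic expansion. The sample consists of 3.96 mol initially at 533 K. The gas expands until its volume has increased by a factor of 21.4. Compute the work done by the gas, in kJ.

W ≈ 22.8 kJ

For a reversible adiabat TV^(γ−1) is constant, so T₂ = T₁ (V₁/V₂)^(γ−1).
T₂ = 533 × (1/21.4)^(0.67) = 68.45 K.
Q = 0, so ΔU = W_on_gas = nCᵥΔT with Cᵥ = R/(γ−1) = 12.41 J/(mol·K).
ΔU = 3.96 × 12.41 × (68.45 − 533) = -22830 J.
Work done by the gas = −ΔU = 22830 J.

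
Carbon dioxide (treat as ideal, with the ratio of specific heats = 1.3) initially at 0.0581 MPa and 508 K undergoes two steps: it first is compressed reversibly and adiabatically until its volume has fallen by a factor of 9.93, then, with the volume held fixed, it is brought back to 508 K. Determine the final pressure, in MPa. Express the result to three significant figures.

P₃ ≈ 0.577 MPa

Adiabatic step (PV^γ = const): P₂ = 0.0581×9.93^(1.3) = 1.149 MPa; T₂ = 508×9.93^(0.3) = 1011 K.
Isochoric: P₃ = P₂(T₃/T₂) = 1.149 × (508/1011) = 0.5769 MPa.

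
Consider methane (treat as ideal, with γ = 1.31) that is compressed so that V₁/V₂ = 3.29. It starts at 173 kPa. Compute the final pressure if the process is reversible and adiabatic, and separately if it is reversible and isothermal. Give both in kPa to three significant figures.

adiabatic: 823 kPa; isothermal: 569 kPa

Isothermal: P₂ = P₁(V₁/V₂) = 173×3.29 = 569.2 kPa.
Adiabatic: P₂ = P₁(V₁/V₂)^γ = 173×3.29^(1.31) = 823.3 kPa.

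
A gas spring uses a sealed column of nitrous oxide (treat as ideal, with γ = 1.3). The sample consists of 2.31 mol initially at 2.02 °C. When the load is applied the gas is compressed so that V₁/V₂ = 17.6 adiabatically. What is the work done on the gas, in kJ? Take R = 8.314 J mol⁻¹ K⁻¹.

W ≈ 24.0 kJ

Adiabatic: T₁V₁^(γ−1) = T₂V₂^(γ−1) ⇒ T₂ = T₁ (V₁/V₂)^(γ−1).
T₁ = 2.02 °C = 275.2 K.
T₂ = 275.2 × 17.6^(0.3) = 650.5 K.
Q = 0, so ΔU = W_on_gas = nCᵥΔT with Cᵥ = R/(γ−1) = 27.71 J/(mol·K).
ΔU = 2.31 × 27.71 × (650.5 − 275.2) = 24030 J.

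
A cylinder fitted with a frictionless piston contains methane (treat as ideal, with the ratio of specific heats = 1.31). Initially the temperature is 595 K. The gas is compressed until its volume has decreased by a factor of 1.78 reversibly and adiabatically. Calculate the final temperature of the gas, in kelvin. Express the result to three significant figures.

T₂ ≈ 711 K

For a reversible adiabat TV^(γ−1) is constant, so T₂ = T₁ (V₁/V₂)^(γ−1).
T₂ = 595 × 1.78^(0.31) = 711.5 K.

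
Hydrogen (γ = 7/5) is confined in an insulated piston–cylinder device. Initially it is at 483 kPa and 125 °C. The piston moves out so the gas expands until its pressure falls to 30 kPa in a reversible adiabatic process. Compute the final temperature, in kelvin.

T₂ ≈ 180 K

Along an adiabat T P^((1−γ)/γ) is constant, so T₂ = T₁ (P₂/P₁)^((γ−1)/γ).
T₁ = 125 °C = 398.1 K.
T₂ = 398.1 × (30/483)^(2/7) = 180 K.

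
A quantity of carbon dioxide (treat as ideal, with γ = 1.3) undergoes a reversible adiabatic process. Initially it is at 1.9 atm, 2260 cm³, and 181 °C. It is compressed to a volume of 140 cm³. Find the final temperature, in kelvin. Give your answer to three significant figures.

T₂ ≈ 1050 K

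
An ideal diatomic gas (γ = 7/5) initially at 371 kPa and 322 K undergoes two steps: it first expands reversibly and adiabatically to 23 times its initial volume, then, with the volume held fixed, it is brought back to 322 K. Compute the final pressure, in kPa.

P₃ ≈ 16.1 kPa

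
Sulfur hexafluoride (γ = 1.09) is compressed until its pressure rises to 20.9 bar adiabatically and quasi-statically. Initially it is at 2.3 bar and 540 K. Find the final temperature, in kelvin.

T₂ ≈ 648 K

Along an adiabat T P^((1−γ)/γ) is constant, so T₂ = T₁ (P₂/P₁)^((γ−1)/γ).
T₂ = 540 × (20.9/2.3)^(0.0826) = 647.9 K.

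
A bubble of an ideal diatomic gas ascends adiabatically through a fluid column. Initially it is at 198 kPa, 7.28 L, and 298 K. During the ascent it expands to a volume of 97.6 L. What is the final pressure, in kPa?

P₂ ≈ 5.23 kPa

Adiabatic: P₁V₁^γ = P₂V₂^γ ⇒ P₂ = P₁ (V₁/V₂)^γ.
γ = 7/5 for a diatomic ideal gas.
P₂ = 198 × (7.28/97.6)^(7/5) = 5.229 kPa.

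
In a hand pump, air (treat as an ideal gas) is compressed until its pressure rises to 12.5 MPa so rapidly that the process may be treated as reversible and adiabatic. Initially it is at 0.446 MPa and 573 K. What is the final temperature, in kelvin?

Along an adiabat T P^((1−γ)/γ) is constant, so T₂ = T₁ (P₂/P₁)^((γ−1)/γ).
For a diatomic ideal gas γ = 7/5, so (γ−1)/γ = 2/7.
T₂ = 573 × (12.5/0.446)^(2/7) = 1485 K.

T₂ ≈ 1490 K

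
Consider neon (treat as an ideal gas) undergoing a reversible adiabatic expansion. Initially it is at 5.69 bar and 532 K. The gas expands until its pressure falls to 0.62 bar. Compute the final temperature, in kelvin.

Adiabatic: T₂/T₁ = (P₂/P₁)^((γ−1)/γ).
For a monatomic ideal gas γ = 5/3, so (γ−1)/γ = 2/5.
T₂ = 532 × (0.62/5.69)^(2/5) = 219.2 K.

T₂ ≈ 219 K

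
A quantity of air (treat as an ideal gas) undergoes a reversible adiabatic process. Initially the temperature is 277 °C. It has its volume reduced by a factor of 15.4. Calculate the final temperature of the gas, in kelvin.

T₂ ≈ 1640 K

For a reversible adiabat TV^(γ−1) is constant, so T₂ = T₁ (V₁/V₂)^(γ−1).
For a diatomic ideal gas γ = 7/5, so γ−1 = 2/5.
T₁ = 277 °C = 550.1 K.
T₂ = 550.1 × 15.4^(2/5) = 1642 K.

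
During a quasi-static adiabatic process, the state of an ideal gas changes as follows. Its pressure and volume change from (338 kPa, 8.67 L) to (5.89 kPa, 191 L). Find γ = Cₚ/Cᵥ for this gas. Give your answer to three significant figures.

γ ≈ 1.31

PV^γ = const ⇒ γ = ln(P₂/P₁) / ln(V₁/V₂).
γ = ln(5.89/338) / ln(8.67/191) = 1.31.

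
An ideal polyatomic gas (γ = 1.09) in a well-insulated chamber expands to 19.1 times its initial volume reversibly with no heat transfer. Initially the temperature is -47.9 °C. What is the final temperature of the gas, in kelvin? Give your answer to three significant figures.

T₂ ≈ 173 K

Adiabatic: T₁V₁^(γ−1) = T₂V₂^(γ−1) ⇒ T₂ = T₁ (V₁/V₂)^(γ−1).
T₁ = -47.9 °C = 225.2 K.
T₂ = 225.2 × (1/19.1)^(0.09) = 172.7 K.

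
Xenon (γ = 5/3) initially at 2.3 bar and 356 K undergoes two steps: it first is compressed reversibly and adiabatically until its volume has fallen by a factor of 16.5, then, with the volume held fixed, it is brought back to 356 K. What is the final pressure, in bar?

P₃ ≈ 37.9 bar

Adiabatic step (PV^γ = const): P₂ = 2.3×16.5^(5/3) = 246 bar; T₂ = 356×16.5^(2/3) = 2307 K.
Isochoric: P₃ = P₂(T₃/T₂) = 246 × (356/2307) = 37.95 bar.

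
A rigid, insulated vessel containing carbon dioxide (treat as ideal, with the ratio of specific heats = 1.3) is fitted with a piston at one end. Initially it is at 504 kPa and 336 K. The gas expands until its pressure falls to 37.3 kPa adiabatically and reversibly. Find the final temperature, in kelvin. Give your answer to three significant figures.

T₂ ≈ 184 K

Adiabatic: T₂/T₁ = (P₂/P₁)^((γ−1)/γ).
T₂ = 336 × (37.3/504)^(0.231) = 184.2 K.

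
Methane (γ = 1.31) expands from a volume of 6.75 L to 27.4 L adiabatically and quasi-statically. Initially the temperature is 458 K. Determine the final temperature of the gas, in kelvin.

For a reversible adiabat TV^(γ−1) is constant, so T₂ = T₁ (V₁/V₂)^(γ−1).
T₂ = 458 × (6.75/27.4)^(0.31) = 296.7 K.

T₂ ≈ 297 K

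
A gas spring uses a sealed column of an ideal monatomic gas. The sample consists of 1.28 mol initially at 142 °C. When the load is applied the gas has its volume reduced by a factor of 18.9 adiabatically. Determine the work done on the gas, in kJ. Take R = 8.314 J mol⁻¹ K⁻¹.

W ≈ 40.4 kJ

Adiabatic: T₁V₁^(γ−1) = T₂V₂^(γ−1) ⇒ T₂ = T₁ (V₁/V₂)^(γ−1).
γ = 5/3 for a monatomic ideal gas, so γ−1 = 2/3.
T₁ = 142 °C = 415.1 K.
T₂ = 415.1 × 18.9^(2/3) = 2946 K.
Q = 0, so ΔU = W_on_gas = nCᵥΔT with Cᵥ = R/(γ−1) = 12.47 J/(mol·K).
ΔU = 1.28 × 12.47 × (2946 − 415.1) = 40390 J.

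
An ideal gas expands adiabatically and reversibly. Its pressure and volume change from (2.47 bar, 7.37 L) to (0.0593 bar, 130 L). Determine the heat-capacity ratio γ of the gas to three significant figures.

γ ≈ 1.30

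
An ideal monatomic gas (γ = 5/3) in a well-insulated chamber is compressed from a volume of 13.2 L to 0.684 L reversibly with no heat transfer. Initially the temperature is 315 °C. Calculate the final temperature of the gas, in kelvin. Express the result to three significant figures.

T₂ ≈ 4230 K

For a reversible adiabat TV^(γ−1) is constant, so T₂ = T₁ (V₁/V₂)^(γ−1).
T₁ = 315 °C = 588.1 K.
T₂ = 588.1 × (13.2/0.684)^(2/3) = 4232 K.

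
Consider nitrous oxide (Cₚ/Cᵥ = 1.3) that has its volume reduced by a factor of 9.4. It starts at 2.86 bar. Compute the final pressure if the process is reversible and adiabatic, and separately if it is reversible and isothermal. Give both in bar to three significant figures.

Isothermal: P₂ = P₁(V₁/V₂) = 2.86×9.4 = 26.88 bar.
Adiabatic: P₂ = P₁(V₁/V₂)^γ = 2.86×9.4^(1.3) = 52.65 bar.

adiabatic: 52.7 bar; isothermal: 26.9 bar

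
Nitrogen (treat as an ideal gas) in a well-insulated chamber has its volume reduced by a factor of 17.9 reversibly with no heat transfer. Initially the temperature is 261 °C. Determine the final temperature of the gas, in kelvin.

T₂ ≈ 1690 K

For a reversible adiabat TV^(γ−1) is constant, so T₂ = T₁ (V₁/V₂)^(γ−1).
For a diatomic ideal gas γ = 7/5, so γ−1 = 2/5.
T₁ = 261 °C = 534.1 K.
T₂ = 534.1 × 17.9^(2/5) = 1694 K.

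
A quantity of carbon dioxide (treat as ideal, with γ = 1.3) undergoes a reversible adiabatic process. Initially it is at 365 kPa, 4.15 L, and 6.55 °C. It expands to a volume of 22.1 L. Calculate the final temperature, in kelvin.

T₂ ≈ 169 K

Adiabatic: T₁V₁^(γ−1) = T₂V₂^(γ−1) ⇒ T₂ = T₁ (V₁/V₂)^(γ−1).
T₁ = 6.55 °C = 279.7 K.
T₂ = 279.7 × (4.15/22.1)^(0.3) = 169.4 K.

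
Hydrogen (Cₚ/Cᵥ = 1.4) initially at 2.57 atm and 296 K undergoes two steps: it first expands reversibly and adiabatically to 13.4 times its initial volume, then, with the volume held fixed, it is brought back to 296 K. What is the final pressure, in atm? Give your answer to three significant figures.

P₃ ≈ 0.192 atm

Adiabatic step (PV^γ = const): P₂ = 2.57×(1/13.4)^(1.4) = 0.06792 atm; T₂ = 296×(1/13.4)^(0.4) = 104.8 K.
Isochoric: P₃ = P₂(T₃/T₂) = 0.06792 × (296/104.8) = 0.1918 atm.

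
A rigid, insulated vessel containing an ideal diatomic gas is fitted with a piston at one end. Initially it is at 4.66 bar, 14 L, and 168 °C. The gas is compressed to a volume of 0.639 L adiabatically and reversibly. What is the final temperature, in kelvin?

T₂ ≈ 1520 K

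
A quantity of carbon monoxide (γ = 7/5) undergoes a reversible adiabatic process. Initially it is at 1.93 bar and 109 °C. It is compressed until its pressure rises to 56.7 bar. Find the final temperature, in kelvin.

T₂ ≈ 1000 K

Along an adiabat T P^((1−γ)/γ) is constant, so T₂ = T₁ (P₂/P₁)^((γ−1)/γ).
T₁ = 109 °C = 382.1 K.
T₂ = 382.1 × (56.7/1.93)^(2/7) = 1004 K.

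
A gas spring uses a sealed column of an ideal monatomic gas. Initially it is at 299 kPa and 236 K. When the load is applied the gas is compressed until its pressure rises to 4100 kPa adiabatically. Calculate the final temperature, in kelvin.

Adiabatic: T₂/T₁ = (P₂/P₁)^((γ−1)/γ).
For a monatomic ideal gas γ = 5/3, so (γ−1)/γ = 2/5.
T₂ = 236 × (4100/299)^(2/5) = 672.6 K.

T₂ ≈ 673 K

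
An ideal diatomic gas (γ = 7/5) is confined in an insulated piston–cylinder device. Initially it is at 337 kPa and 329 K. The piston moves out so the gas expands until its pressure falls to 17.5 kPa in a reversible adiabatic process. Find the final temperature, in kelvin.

Along an adiabat T P^((1−γ)/γ) is constant, so T₂ = T₁ (P₂/P₁)^((γ−1)/γ).
T₂ = 329 × (17.5/337)^(2/7) = 141.3 K.

T₂ ≈ 141 K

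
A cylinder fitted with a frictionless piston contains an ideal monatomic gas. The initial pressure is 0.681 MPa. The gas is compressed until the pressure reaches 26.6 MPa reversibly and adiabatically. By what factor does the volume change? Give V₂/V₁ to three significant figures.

From PV^γ = const, V₂/V₁ = (P₁/P₂)^(1/γ).
For a monatomic ideal gas γ = 5/3.
V₂/V₁ = (0.681/26.6)^(3/5) = 0.1109.

V₂/V₁ ≈ 0.111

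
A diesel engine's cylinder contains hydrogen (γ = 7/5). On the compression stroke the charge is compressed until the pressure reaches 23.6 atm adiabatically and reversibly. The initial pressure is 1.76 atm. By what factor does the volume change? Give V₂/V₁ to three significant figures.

From PV^γ = const, V₂/V₁ = (P₁/P₂)^(1/γ).
V₂/V₁ = (1.76/23.6)^(5/7) = 0.1566.

V₂/V₁ ≈ 0.157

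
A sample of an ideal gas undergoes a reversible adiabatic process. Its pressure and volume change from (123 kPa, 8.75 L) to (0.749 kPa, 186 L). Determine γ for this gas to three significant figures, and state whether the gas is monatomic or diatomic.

PV^γ = const ⇒ γ = ln(P₂/P₁) / ln(V₁/V₂).
γ = ln(0.749/123) / ln(8.75/186) = 1.669.
γ ≈ 1.67 is close to 5/3, so the gas is monatomic.

γ ≈ 1.67; monatomic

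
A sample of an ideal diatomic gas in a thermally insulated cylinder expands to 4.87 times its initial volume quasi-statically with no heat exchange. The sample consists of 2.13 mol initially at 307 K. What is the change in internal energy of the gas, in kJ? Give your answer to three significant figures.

Adiabatic: T₁V₁^(γ−1) = T₂V₂^(γ−1) ⇒ T₂ = T₁ (V₁/V₂)^(γ−1).
γ = 7/5 for a diatomic ideal gas, so γ−1 = 2/5.
T₂ = 307 × (1/4.87)^(2/5) = 163 K.
Q = 0, so ΔU = W_on_gas = nCᵥΔT with Cᵥ = R/(γ−1) = 20.79 J/(mol·K).
ΔU = 2.13 × 20.79 × (163 − 307) = -6376 J.

ΔU ≈ -6.38 kJ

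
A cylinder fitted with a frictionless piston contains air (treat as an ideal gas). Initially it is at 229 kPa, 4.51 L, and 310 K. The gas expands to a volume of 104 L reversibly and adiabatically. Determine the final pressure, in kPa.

P₂ ≈ 2.83 kPa

Since PV^γ is constant along a reversible adiabat, P₂ = P₁ (V₁/V₂)^γ.
γ = 7/5 for a diatomic ideal gas.
P₂ = 229 × (4.51/104)^(7/5) = 2.83 kPa.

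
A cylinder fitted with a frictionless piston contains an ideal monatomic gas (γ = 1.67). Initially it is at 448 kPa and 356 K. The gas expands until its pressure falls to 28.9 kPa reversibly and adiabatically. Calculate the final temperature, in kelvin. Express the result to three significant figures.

Adiabatic: T₂/T₁ = (P₂/P₁)^((γ−1)/γ).
T₂ = 356 × (28.9/448)^(0.401) = 118.5 K.

T₂ ≈ 119 K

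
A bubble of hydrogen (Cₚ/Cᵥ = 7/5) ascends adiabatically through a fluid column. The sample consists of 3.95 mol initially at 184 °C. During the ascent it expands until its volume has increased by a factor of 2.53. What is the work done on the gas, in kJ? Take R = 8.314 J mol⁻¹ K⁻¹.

For a reversible adiabat TV^(γ−1) is constant, so T₂ = T₁ (V₁/V₂)^(γ−1).
T₁ = 184 °C = 457.1 K.
T₂ = 457.1 × (1/2.53)^(2/5) = 315.4 K.
Q = 0, so ΔU = W_on_gas = nCᵥΔT with Cᵥ = R/(γ−1) = 20.79 J/(mol·K).
ΔU = 3.95 × 20.79 × (315.4 − 457.1) = -11640 J.

W ≈ -11.6 kJ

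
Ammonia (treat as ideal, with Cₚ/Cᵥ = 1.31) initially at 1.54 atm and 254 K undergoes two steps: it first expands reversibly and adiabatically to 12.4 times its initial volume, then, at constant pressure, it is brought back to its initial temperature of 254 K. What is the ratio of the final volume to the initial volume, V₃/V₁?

Adiabatic step: V₂/V₁ = 12.4; T₂ = T₁·(1/12.4)^(0.31) = 116.4 K.
Isobaric step: V₃/V₂ = T₃/T₂ = 254/116.4.
V₃/V₁ = (V₂/V₁)(V₃/V₂) = 12.4 × (254/116.4) = 27.06.

V₃/V₁ ≈ 27.1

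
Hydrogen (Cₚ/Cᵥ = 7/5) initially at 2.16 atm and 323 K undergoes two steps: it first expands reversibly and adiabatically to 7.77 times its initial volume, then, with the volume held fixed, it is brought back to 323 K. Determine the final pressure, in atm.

P₃ ≈ 0.278 atm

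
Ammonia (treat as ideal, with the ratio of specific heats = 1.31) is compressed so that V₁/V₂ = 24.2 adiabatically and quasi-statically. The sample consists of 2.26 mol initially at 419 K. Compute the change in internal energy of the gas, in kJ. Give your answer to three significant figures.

ΔU ≈ 42.8 kJ

For a reversible adiabat TV^(γ−1) is constant, so T₂ = T₁ (V₁/V₂)^(γ−1).
T₂ = 419 × 24.2^(0.31) = 1125 K.
Q = 0, so ΔU = W_on_gas = nCᵥΔT with Cᵥ = R/(γ−1) = 26.82 J/(mol·K).
ΔU = 2.26 × 26.82 × (1125 − 419) = 42800 J.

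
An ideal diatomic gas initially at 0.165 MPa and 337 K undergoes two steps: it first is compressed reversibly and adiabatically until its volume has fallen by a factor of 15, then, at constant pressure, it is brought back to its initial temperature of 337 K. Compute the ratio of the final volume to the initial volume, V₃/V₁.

For a diatomic ideal gas γ = 7/5.
Adiabatic step: V₂/V₁ = 0.06667; T₂ = T₁·15^(2/5) = 995.6 K.
Isobaric step: V₃/V₂ = T₃/T₂ = 337/995.6.
V₃/V₁ = (V₂/V₁)(V₃/V₂) = 0.06667 × (337/995.6) = 0.02257.

V₃/V₁ ≈ 0.0226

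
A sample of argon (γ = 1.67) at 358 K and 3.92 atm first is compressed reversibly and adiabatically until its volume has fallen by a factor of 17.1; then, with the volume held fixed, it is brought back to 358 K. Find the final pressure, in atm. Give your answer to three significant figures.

Adiabatic step (PV^γ = const): P₂ = 3.92×17.1^(1.67) = 449.1 atm; T₂ = 358×17.1^(0.67) = 2399 K.
Isochoric: P₃ = P₂(T₃/T₂) = 449.1 × (358/2399) = 67.03 atm.

P₃ ≈ 67.0 atm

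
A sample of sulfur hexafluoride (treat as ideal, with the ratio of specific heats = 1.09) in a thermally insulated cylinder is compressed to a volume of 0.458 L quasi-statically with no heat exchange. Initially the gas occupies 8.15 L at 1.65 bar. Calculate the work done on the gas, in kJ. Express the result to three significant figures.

P₂ = P₁(V₁/V₂)^γ = 1.65×(8.15/0.458)^(1.09) = 38.05 bar.
For a reversible adiabat, W_by_gas = (P₁V₁ − P₂V₂)/(γ−1).
W_by = (165000×0.00815 − 3.805×10^6×0.000458) / (0.09) = -4419 J.
W_on_gas = −W_by = 4419 J.

W ≈ 4.42 kJ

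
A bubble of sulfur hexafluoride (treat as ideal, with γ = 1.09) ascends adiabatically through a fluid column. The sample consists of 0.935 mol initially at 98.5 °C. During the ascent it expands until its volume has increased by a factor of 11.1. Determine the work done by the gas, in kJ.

W ≈ 6.25 kJ

Adiabatic: T₁V₁^(γ−1) = T₂V₂^(γ−1) ⇒ T₂ = T₁ (V₁/V₂)^(γ−1).
T₁ = 98.5 °C = 371.6 K.
T₂ = 371.6 × (1/11.1)^(0.09) = 299.3 K.
Q = 0, so ΔU = W_on_gas = nCᵥΔT with Cᵥ = R/(γ−1) = 92.38 J/(mol·K).
ΔU = 0.935 × 92.38 × (299.3 − 371.6) = -6252 J.
Work done by the gas = −ΔU = 6252 J.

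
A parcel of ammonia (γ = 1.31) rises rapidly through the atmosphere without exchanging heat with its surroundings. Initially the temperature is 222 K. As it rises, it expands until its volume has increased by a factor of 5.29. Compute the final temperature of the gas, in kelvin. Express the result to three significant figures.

For a reversible adiabat TV^(γ−1) is constant, so T₂ = T₁ (V₁/V₂)^(γ−1).
T₂ = 222 × (1/5.29)^(0.31) = 132.5 K.

T₂ ≈ 132 K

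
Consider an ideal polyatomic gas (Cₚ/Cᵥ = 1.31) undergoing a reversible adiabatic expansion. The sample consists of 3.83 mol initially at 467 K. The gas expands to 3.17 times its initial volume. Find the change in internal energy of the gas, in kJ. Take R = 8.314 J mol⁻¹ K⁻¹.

ΔU ≈ -14.4 kJ

Adiabatic: T₁V₁^(γ−1) = T₂V₂^(γ−1) ⇒ T₂ = T₁ (V₁/V₂)^(γ−1).
T₂ = 467 × (1/3.17)^(0.31) = 326.6 K.
Q = 0, so ΔU = W_on_gas = nCᵥΔT with Cᵥ = R/(γ−1) = 26.82 J/(mol·K).
ΔU = 3.83 × 26.82 × (326.6 − 467) = -14420 J.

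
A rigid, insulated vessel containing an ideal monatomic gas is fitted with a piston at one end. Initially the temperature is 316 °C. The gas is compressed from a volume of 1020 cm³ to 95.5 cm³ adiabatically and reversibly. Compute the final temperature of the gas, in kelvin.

T₂ ≈ 2860 K

For a reversible adiabat TV^(γ−1) is constant, so T₂ = T₁ (V₁/V₂)^(γ−1).
For a monatomic ideal gas γ = 5/3, so γ−1 = 2/3.
T₁ = 316 °C = 589.1 K.
T₂ = 589.1 × (1020/95.5)^(2/3) = 2857 K.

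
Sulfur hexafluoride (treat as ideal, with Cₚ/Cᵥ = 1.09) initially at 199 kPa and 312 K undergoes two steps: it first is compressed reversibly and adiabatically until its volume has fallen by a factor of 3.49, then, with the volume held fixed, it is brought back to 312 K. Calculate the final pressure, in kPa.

Adiabatic step (PV^γ = const): P₂ = 199×3.49^(1.09) = 777.2 kPa; T₂ = 312×3.49^(0.09) = 349.1 K.
Isochoric: P₃ = P₂(T₃/T₂) = 777.2 × (312/349.1) = 694.5 kPa.

P₃ ≈ 695 kPa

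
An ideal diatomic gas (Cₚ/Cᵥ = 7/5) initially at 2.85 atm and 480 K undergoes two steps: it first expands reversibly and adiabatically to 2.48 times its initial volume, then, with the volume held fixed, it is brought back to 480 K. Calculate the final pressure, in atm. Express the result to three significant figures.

Adiabatic step (PV^γ = const): P₂ = 2.85×(1/2.48)^(7/5) = 0.7991 atm; T₂ = 480×(1/2.48)^(2/5) = 333.8 K.
Isochoric: P₃ = P₂(T₃/T₂) = 0.7991 × (480/333.8) = 1.149 atm.

P₃ ≈ 1.15 atm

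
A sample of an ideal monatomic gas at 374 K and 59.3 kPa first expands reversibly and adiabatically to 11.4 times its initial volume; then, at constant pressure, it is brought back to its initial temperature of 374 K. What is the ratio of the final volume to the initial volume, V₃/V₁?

For a monatomic ideal gas γ = 5/3.
Adiabatic step: V₂/V₁ = 11.4; T₂ = T₁·(1/11.4)^(2/3) = 73.84 K.
Isobaric step: V₃/V₂ = T₃/T₂ = 374/73.84.
V₃/V₁ = (V₂/V₁)(V₃/V₂) = 11.4 × (374/73.84) = 57.74.

V₃/V₁ ≈ 57.7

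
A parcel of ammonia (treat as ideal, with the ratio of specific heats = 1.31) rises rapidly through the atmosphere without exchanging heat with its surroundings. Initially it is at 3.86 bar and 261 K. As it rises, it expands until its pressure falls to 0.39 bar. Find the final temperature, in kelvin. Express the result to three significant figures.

Along an adiabat T P^((1−γ)/γ) is constant, so T₂ = T₁ (P₂/P₁)^((γ−1)/γ).
T₂ = 261 × (0.39/3.86)^(0.237) = 151.7 K.

T₂ ≈ 152 K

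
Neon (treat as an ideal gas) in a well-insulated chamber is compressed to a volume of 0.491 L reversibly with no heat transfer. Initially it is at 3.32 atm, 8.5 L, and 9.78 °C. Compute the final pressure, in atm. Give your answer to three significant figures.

Adiabatic: P₁V₁^γ = P₂V₂^γ ⇒ P₂ = P₁ (V₁/V₂)^γ.
γ = 5/3 for a monatomic ideal gas.
P₂ = 3.32 × (8.5/0.491)^(5/3) = 384.6 atm.

P₂ ≈ 385 atm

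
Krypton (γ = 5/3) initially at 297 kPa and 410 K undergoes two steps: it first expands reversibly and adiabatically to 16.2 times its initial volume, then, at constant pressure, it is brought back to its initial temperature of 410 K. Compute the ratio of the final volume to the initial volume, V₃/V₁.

V₃/V₁ ≈ 104

Adiabatic step: V₂/V₁ = 16.2; T₂ = T₁·(1/16.2)^(2/3) = 64.04 K.
Isobaric step: V₃/V₂ = T₃/T₂ = 410/64.04.
V₃/V₁ = (V₂/V₁)(V₃/V₂) = 16.2 × (410/64.04) = 103.7.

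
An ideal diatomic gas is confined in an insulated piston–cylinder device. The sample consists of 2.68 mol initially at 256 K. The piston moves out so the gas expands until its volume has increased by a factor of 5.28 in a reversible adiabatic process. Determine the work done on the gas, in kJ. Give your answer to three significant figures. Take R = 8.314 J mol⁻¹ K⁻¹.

W ≈ -6.93 kJ

For a reversible adiabat TV^(γ−1) is constant, so T₂ = T₁ (V₁/V₂)^(γ−1).
γ = 7/5 for a diatomic ideal gas, so γ−1 = 2/5.
T₂ = 256 × (1/5.28)^(2/5) = 131.6 K.
Q = 0, so ΔU = W_on_gas = nCᵥΔT with Cᵥ = R/(γ−1) = 20.79 J/(mol·K).
ΔU = 2.68 × 20.79 × (131.6 − 256) = -6931 J.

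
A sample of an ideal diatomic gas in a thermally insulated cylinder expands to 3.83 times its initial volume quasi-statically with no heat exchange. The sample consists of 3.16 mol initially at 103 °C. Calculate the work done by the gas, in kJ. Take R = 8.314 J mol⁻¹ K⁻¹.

Adiabatic: T₁V₁^(γ−1) = T₂V₂^(γ−1) ⇒ T₂ = T₁ (V₁/V₂)^(γ−1).
γ = 7/5 for a diatomic ideal gas, so γ−1 = 2/5.
T₁ = 103 °C = 376.1 K.
T₂ = 376.1 × (1/3.83)^(2/5) = 219.8 K.
Q = 0, so ΔU = W_on_gas = nCᵥΔT with Cᵥ = R/(γ−1) = 20.79 J/(mol·K).
ΔU = 3.16 × 20.79 × (219.8 − 376.1) = -10270 J.
Work done by the gas = −ΔU = 10270 J.

W ≈ 10.3 kJ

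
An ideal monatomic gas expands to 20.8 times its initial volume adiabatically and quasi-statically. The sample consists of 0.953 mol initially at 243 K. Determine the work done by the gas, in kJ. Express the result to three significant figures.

W ≈ 2.51 kJ

For a reversible adiabat TV^(γ−1) is constant, so T₂ = T₁ (V₁/V₂)^(γ−1).
γ = 5/3 for a monatomic ideal gas, so γ−1 = 2/3.
T₂ = 243 × (1/20.8)^(2/3) = 32.13 K.
Q = 0, so ΔU = W_on_gas = nCᵥΔT with Cᵥ = R/(γ−1) = 12.47 J/(mol·K).
ΔU = 0.953 × 12.47 × (32.13 − 243) = -2506 J.
Work done by the gas = −ΔU = 2506 J.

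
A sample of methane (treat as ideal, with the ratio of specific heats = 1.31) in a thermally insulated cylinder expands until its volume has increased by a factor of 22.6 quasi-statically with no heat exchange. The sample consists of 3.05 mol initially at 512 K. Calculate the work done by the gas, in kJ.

W ≈ 26.0 kJ

Adiabatic: T₁V₁^(γ−1) = T₂V₂^(γ−1) ⇒ T₂ = T₁ (V₁/V₂)^(γ−1).
T₂ = 512 × (1/22.6)^(0.31) = 194.8 K.
Q = 0, so ΔU = W_on_gas = nCᵥΔT with Cᵥ = R/(γ−1) = 26.82 J/(mol·K).
ΔU = 3.05 × 26.82 × (194.8 − 512) = -25950 J.
Work done by the gas = −ΔU = 25950 J.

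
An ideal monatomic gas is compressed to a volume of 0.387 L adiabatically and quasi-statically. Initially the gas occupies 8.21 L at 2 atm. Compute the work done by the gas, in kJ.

W ≈ -16.6 kJ

γ = 5/3 for a monatomic ideal gas.
P₂ = P₁(V₁/V₂)^γ = 2×(8.21/0.387)^(5/3) = 325.1 atm.
For a reversible adiabat, W_by_gas = (P₁V₁ − P₂V₂)/(γ−1).
W_by = (202600×0.00821 − 3.295×10^7×0.000387) / (2/3) = -16630 J.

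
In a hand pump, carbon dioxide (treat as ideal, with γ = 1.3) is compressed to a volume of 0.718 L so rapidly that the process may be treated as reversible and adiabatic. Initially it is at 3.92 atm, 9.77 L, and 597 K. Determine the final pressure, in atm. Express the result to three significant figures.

Since PV^γ is constant along a reversible adiabat, P₂ = P₁ (V₁/V₂)^γ.
P₂ = 3.92 × (9.77/0.718)^(1.3) = 116.7 atm.

P₂ ≈ 117 atm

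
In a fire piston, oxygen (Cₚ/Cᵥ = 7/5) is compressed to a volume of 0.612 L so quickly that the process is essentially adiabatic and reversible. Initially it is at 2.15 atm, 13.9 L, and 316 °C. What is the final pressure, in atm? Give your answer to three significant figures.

P₂ ≈ 170 atm

Adiabatic: P₁V₁^γ = P₂V₂^γ ⇒ P₂ = P₁ (V₁/V₂)^γ.
P₂ = 2.15 × (13.9/0.612)^(7/5) = 170.3 atm.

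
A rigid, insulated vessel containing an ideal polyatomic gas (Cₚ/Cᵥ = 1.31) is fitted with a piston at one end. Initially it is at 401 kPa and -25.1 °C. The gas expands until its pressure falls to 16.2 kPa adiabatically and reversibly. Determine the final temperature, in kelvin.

Along an adiabat T P^((1−γ)/γ) is constant, so T₂ = T₁ (P₂/P₁)^((γ−1)/γ).
T₁ = -25.1 °C = 248 K.
T₂ = 248 × (16.2/401)^(0.237) = 116.1 K.

T₂ ≈ 116 K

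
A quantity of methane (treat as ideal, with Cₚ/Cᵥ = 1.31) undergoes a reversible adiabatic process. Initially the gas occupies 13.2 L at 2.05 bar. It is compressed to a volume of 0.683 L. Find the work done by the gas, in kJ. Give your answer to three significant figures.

P₂ = P₁(V₁/V₂)^γ = 2.05×(13.2/0.683)^(1.31) = 99.22 bar.
For a reversible adiabat, W_by_gas = (P₁V₁ − P₂V₂)/(γ−1).
W_by = (205000×0.0132 − 9.922×10^6×0.000683) / (0.31) = -13130 J.

W ≈ -13.1 kJ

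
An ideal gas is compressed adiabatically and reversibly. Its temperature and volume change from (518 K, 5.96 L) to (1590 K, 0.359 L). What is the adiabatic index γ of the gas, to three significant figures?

γ ≈ 1.40

TV^(γ−1) = const ⇒ γ − 1 = ln(T₂/T₁) / ln(V₁/V₂).
γ = 1 + ln(1590/518) / ln(5.96/0.359) = 1.399.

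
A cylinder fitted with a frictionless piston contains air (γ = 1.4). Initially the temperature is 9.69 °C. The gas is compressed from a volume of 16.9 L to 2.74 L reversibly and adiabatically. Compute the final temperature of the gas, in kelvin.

T₂ ≈ 586 K

Adiabatic: T₁V₁^(γ−1) = T₂V₂^(γ−1) ⇒ T₂ = T₁ (V₁/V₂)^(γ−1).
T₁ = 9.69 °C = 282.8 K.
T₂ = 282.8 × (16.9/2.74)^(0.4) = 585.6 K.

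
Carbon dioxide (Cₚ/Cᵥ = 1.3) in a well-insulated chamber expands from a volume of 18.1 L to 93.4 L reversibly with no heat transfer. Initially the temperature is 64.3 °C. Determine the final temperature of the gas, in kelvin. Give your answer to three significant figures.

Adiabatic: T₁V₁^(γ−1) = T₂V₂^(γ−1) ⇒ T₂ = T₁ (V₁/V₂)^(γ−1).
T₁ = 64.3 °C = 337.4 K.
T₂ = 337.4 × (18.1/93.4)^(0.3) = 206.3 K.

T₂ ≈ 206 K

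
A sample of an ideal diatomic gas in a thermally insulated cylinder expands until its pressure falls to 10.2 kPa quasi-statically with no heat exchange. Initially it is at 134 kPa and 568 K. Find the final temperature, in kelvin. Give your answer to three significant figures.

T₂ ≈ 272 K

Along an adiabat T P^((1−γ)/γ) is constant, so T₂ = T₁ (P₂/P₁)^((γ−1)/γ).
For a diatomic ideal gas γ = 7/5, so (γ−1)/γ = 2/7.
T₂ = 568 × (10.2/134)^(2/7) = 272.1 K.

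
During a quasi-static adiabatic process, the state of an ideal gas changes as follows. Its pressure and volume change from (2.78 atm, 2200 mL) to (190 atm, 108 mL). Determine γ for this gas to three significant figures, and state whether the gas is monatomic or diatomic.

γ ≈ 1.40; diatomic

PV^γ = const ⇒ γ = ln(P₂/P₁) / ln(V₁/V₂).
γ = ln(190/2.78) / ln(2200/108) = 1.402.
γ ≈ 1.40 is close to 7/5, so the gas is diatomic.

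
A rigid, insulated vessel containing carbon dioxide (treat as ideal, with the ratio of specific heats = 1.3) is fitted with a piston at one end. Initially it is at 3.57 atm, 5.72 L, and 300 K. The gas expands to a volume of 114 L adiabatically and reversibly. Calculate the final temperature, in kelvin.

Adiabatic: T₁V₁^(γ−1) = T₂V₂^(γ−1) ⇒ T₂ = T₁ (V₁/V₂)^(γ−1).
T₂ = 300 × (5.72/114)^(0.3) = 122.3 K.

T₂ ≈ 122 K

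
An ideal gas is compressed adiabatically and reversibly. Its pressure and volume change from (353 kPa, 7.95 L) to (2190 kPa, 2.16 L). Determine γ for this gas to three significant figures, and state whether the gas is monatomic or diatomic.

γ ≈ 1.40; diatomic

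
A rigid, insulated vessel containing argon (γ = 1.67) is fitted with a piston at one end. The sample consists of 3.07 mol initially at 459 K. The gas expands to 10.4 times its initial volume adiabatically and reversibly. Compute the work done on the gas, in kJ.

W ≈ -13.8 kJ

For a reversible adiabat TV^(γ−1) is constant, so T₂ = T₁ (V₁/V₂)^(γ−1).
T₂ = 459 × (1/10.4)^(0.67) = 95.59 K.
Q = 0, so ΔU = W_on_gas = nCᵥΔT with Cᵥ = R/(γ−1) = 12.41 J/(mol·K).
ΔU = 3.07 × 12.41 × (95.59 − 459) = -13840 J.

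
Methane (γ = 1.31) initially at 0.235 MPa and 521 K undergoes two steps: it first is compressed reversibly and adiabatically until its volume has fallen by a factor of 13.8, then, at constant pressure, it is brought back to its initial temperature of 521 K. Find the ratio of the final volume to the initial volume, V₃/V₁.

V₃/V₁ ≈ 0.0321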